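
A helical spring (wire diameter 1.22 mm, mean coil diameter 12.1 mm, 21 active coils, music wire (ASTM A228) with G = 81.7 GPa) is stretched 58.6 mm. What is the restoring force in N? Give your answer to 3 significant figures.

k = Gd⁴/(8D³N_a) = (81.7×10³)(1.22⁴)/(8·12.1³·21) = 0.60813 N/mm
F = k·δ = 0.60813 × 58.6 = 35.636 N

35.6 N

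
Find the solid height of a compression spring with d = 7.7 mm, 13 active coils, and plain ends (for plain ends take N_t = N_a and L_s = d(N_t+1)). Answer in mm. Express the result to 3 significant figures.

108 mm

plain ends: N_t = N_a = 13
L_s = d·(N_t+1) = 7.7 × 14 = 107.8 mm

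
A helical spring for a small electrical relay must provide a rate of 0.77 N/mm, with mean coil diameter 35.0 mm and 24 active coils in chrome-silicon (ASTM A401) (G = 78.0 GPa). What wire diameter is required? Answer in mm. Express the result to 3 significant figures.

d = (8D³N_a·k / G)^(1/4) = (8·35.0³·24·0.77 / (78.0×10³))^0.25
  = (81.265)^0.25 = 3.0024 mm

3.00 mm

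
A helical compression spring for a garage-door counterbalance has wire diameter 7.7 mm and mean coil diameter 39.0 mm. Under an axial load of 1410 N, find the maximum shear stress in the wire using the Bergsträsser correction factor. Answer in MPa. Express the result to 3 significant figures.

396 MPa

Spring index C = D/d = 39.0/7.7 = 5.0649
K_B = (4C+2)/(4C−3) = 22.260/17.260 = 1.2897
τ₀ = 8FD/(πd³) = 8·1410·39.0/(π·7.7³) = 439920/1434.2 = 306.73 MPa
τ_max = K·τ₀ = 1.2897 × 306.73 = 395.58 MPa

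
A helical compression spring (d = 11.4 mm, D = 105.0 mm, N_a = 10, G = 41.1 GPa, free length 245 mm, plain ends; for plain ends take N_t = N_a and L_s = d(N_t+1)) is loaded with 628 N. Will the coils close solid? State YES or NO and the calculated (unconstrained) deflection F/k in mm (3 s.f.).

NO, δ = 83.8 mm

k = Gd⁴/(8D³N_a) = (41.1×10³)(11.4⁴)/(8·105.0³·10) = 7.4955 N/mm
N_t = 10; L_s = 11.4·11 = 125.4 mm; δ_solid = L₀ − L_s = 245 − 125.4 = 119.6 mm
δ = F/k = 628/7.4955 = 83.783 mm
δ < δ_solid → spring does not go solid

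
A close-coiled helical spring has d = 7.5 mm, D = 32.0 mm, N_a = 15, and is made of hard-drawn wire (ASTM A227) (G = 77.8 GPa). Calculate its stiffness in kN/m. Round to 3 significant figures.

k = Gd⁴/(8D³N_a) = (77.8×10³ × 7.5⁴) / (8 × 32.0³ × 15)
  = 2.46164e+08 / 3.93216e+06 = 62.603 N/mm

62.6 kN/m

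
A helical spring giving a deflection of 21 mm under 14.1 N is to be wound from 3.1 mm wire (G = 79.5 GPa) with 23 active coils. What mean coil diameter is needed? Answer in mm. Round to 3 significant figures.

Required rate k = F/δ = 14.1/21 = 0.67143 N/mm
D = (Gd⁴/(8N_a·k))^(1/3) = (79.5×10³·3.1⁴/(8·23·0.67143))^(1/3)
  = (59428.7)^(1/3) = 39.0240 mm

39.0 mm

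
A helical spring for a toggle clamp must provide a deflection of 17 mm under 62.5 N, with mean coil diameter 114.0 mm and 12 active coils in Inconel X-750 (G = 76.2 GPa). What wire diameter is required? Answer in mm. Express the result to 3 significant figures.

9.10 mm

Required rate k = F/δ = 62.5/17 = 3.6765 N/mm
d = (8D³N_a·k / G)^(1/4) = (8·114.0³·12·3.6765 / (76.2×10³))^0.25
  = (6862.2)^0.25 = 9.1016 mm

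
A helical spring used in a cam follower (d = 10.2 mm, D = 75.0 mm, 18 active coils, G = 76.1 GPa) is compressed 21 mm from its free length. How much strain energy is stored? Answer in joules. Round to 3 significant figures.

2.99 J

k = Gd⁴/(8D³N_a) = (76.1×10³)(10.2⁴)/(8·75.0³·18) = 13.559 N/mm
U = ½kδ² = 0.5 × 13.559 × 21² = 2989.8 N·mm = 2.9898 J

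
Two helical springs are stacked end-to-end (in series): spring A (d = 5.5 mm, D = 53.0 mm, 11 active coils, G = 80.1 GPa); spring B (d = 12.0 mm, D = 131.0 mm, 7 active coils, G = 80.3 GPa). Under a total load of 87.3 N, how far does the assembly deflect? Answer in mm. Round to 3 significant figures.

22.2 mm

k_A = Gd⁴/(8D³N_a) = (80.1×10³)(5.5⁴)/(8·53.0³·11) = 5.5947 N/mm
k_B = Gd⁴/(8D³N_a) = (80.3×10³)(12.0⁴)/(8·131.0³·7) = 13.226 N/mm
Series: 1/k_eq = 1/5.5947 + 1/13.226 = 0.25435; k_eq = 3.9316 N/mm
δ = F/k_eq = 87.3/3.9316 = 22.205 mm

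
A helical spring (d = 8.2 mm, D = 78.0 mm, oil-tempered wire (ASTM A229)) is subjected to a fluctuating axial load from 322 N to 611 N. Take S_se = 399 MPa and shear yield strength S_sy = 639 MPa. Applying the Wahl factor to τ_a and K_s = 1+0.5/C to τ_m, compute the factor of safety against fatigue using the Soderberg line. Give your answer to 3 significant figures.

C = D/d = 78.0/8.2 = 9.5122; K_W = (4C−1)/(4C−4)+0.615/C = 1.1528; K_s = 1+0.5/C = 1.0526
F_a = (F_max−F_min)/2 = 144.5 N; F_m = (F_max+F_min)/2 = 466.5 N
τ_a = K_W·8F_aD/(πd³) = 1.1528 × 52.055 = 60.007 MPa
τ_m = K_s·8F_mD/(πd³) = 1.0526 × 168.05 = 176.89 MPa
Soderberg: 1/n_f = τ_a/S_se + τ_m/S_sy = 60.007/399 + 176.89/639 = 0.15039 + 0.27682 = 0.42721
n_f = 1/0.42721 = 2.341

2.34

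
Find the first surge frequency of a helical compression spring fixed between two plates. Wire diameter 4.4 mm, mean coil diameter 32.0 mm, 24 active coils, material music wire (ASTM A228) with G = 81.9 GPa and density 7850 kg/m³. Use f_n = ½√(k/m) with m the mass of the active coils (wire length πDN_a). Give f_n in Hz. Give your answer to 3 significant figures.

65.1 Hz

k = Gd⁴/(8D³N_a) = (81.9×10³)(4.4⁴)/(8·32.0³·24) = 4.8791 N/mm = 4879.1 N/m
Wire length L = πDN_a = π·32.0·24 = 2412.7 mm
m = ρ·(πd²/4)·L = 7850 × 15.205×10⁻⁶ m² × 2.4127 m = 0.28799 kg
f_n = ½√(k/m) = 0.5·√(4879.1/0.28799) = 0.5·√(16942) = 65.081 Hz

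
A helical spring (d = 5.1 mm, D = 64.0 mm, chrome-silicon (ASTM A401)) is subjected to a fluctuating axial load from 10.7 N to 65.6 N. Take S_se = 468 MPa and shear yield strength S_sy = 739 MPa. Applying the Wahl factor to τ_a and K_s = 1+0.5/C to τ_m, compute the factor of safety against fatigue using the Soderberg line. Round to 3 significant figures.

6.84

C = D/d = 64.0/5.1 = 12.5490; K_W = (4C−1)/(4C−4)+0.615/C = 1.1139; K_s = 1+0.5/C = 1.0398
F_a = (F_max−F_min)/2 = 27.45 N; F_m = (F_max+F_min)/2 = 38.15 N
τ_a = K_W·8F_aD/(πd³) = 1.1139 × 33.725 = 37.568 MPa
τ_m = K_s·8F_mD/(πd³) = 1.0398 × 46.871 = 48.739 MPa
Soderberg: 1/n_f = τ_a/S_se + τ_m/S_sy = 37.568/468 + 48.739/739 = 0.08027 + 0.06595 = 0.14623
n_f = 1/0.14623 = 6.839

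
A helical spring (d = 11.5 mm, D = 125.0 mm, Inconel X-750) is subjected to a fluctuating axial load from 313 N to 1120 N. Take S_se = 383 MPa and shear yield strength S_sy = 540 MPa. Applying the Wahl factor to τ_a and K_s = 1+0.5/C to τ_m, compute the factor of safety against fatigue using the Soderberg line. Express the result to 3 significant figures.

C = D/d = 125.0/11.5 = 10.8696; K_W = (4C−1)/(4C−4)+0.615/C = 1.1326; K_s = 1+0.5/C = 1.0460
F_a = (F_max−F_min)/2 = 403.5 N; F_m = (F_max+F_min)/2 = 716.5 N
τ_a = K_W·8F_aD/(πd³) = 1.1326 × 84.45 = 95.646 MPa
τ_m = K_s·8F_mD/(πd³) = 1.0460 × 149.96 = 156.86 MPa
Soderberg: 1/n_f = τ_a/S_se + τ_m/S_sy = 95.646/383 + 156.86/540 = 0.24973 + 0.29048 = 0.5402
n_f = 1/0.5402 = 1.851

1.85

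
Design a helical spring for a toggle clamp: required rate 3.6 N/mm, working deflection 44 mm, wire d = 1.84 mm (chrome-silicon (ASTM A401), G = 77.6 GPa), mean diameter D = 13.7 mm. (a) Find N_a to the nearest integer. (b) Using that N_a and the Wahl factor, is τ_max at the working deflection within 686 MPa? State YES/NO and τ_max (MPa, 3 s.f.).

N_a = Gd⁴/(8D³k) = (77.6×10³)(1.84⁴)/(8·13.7³·3.6) = 12.01 → N_a = 12
Actual rate k = Gd⁴/(8D³·12) = 3.6033 N/mm
Working load F = kδ = 3.6033·44 = 158.55 N
C = 13.7/1.84 = 7.4457; K_W = (4C−1)/(4C−4)+0.615/C = 1.1990
τ_max = K_W·8FD/(πd³) = 1.1990·887.89 = 1064.5 MPa
τ_max > 686 MPa → exceeds allowable

(a) 12 coils; (b) NO, τ_max = 1060 MPa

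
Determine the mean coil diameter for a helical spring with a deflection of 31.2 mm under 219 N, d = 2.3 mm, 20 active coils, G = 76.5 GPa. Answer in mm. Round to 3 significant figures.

12.4 mm

Required rate k = F/δ = 219/31.2 = 7.0192 N/mm
D = (Gd⁴/(8N_a·k))^(1/3) = (76.5×10³·2.3⁴/(8·20·7.0192))^(1/3)
  = (1906.18)^(1/3) = 12.3990 mm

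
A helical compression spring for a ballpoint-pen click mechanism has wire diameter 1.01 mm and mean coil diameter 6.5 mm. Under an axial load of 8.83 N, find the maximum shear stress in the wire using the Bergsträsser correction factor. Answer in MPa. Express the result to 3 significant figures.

173 MPa

Spring index C = D/d = 6.5/1.01 = 6.4356
K_B = (4C+2)/(4C−3) = 27.743/22.743 = 1.2199
τ₀ = 8FD/(πd³) = 8·8.83·6.5/(π·1.01³) = 459.16/3.2368 = 141.86 MPa
τ_max = K·τ₀ = 1.2199 × 141.86 = 173.04 MPa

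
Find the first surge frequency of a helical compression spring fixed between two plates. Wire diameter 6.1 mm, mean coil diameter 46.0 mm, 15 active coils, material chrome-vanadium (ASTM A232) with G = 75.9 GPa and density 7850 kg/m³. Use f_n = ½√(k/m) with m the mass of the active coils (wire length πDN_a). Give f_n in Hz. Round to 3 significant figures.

k = Gd⁴/(8D³N_a) = (75.9×10³)(6.1⁴)/(8·46.0³·15) = 8.9972 N/mm = 8997.2 N/m
Wire length L = πDN_a = π·46.0·15 = 2167.7 mm
m = ρ·(πd²/4)·L = 7850 × 29.225×10⁻⁶ m² × 2.1677 m = 0.4973 kg
f_n = ½√(k/m) = 0.5·√(8997.2/0.4973) = 0.5·√(18092) = 67.253 Hz

67.3 Hz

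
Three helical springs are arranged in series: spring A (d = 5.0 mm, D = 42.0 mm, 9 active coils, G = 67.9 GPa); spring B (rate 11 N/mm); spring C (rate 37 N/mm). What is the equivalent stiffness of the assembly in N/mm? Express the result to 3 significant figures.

k_A = Gd⁴/(8D³N_a) = (67.9×10³)(5.0⁴)/(8·42.0³·9) = 7.9555 N/mm
Series: 1/k_eq = 1/7.9555 + 1/11 + 1/37 = 0.24363; k_eq = 4.1045 N/mm

4.10 N/mm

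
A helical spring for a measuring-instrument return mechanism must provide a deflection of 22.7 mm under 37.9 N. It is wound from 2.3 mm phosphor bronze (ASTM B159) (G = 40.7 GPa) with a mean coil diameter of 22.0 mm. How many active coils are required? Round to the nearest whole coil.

Required rate k = F/δ = 37.9/22.7 = 1.6696 N/mm
N_a = Gd⁴/(8D³k) = (40.7×10³ × 2.3⁴)/(8 × 22.0³ × 1.6696)
    = 1.13895e+06 / 142224 = 8.008 → 8 coils

8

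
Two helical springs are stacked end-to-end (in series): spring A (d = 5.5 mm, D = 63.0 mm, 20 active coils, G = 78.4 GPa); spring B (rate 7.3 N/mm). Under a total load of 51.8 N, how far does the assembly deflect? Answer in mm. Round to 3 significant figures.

k_A = Gd⁴/(8D³N_a) = (78.4×10³)(5.5⁴)/(8·63.0³·20) = 1.7932 N/mm
Series: 1/k_eq = 1/1.7932 + 1/7.3 = 0.69465; k_eq = 1.4396 N/mm
δ = F/k_eq = 51.8/1.4396 = 35.983 mm

36.0 mm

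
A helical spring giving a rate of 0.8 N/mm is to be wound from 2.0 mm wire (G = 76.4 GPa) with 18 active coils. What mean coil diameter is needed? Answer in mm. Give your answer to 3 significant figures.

D = (Gd⁴/(8N_a·k))^(1/3) = (76.4×10³·2.0⁴/(8·18·0.8))^(1/3)
  = (10611.1)^(1/3) = 21.9746 mm

22.0 mm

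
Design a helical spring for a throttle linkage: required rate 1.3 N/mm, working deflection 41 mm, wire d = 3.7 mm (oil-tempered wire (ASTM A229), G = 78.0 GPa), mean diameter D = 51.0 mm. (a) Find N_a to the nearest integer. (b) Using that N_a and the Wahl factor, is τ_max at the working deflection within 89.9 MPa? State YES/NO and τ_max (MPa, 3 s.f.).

N_a = Gd⁴/(8D³k) = (78.0×10³)(3.7⁴)/(8·51.0³·1.3) = 10.6 → N_a = 11
Actual rate k = Gd⁴/(8D³·11) = 1.2523 N/mm
Working load F = kδ = 1.2523·41 = 51.344 N
C = 51.0/3.7 = 13.7838; K_W = (4C−1)/(4C−4)+0.615/C = 1.1033
τ_max = K_W·8FD/(πd³) = 1.1033·131.64 = 145.24 MPa
τ_max > 89.9 MPa → exceeds allowable

(a) 11 coils; (b) NO, τ_max = 145 MPa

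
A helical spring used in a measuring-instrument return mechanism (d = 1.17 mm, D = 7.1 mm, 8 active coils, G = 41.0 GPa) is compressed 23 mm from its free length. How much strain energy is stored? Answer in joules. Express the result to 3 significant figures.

0.887 J

k = Gd⁴/(8D³N_a) = (41.0×10³)(1.17⁴)/(8·7.1³·8) = 3.3541 N/mm
U = ½kδ² = 0.5 × 3.3541 × 23² = 887.15 N·mm = 0.88715 J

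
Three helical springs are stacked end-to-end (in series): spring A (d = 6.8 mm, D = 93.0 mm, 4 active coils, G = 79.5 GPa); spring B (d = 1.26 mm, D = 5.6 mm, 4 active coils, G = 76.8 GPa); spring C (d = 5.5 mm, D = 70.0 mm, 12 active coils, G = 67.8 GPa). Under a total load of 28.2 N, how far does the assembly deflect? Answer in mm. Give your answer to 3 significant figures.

20.1 mm

k_A = Gd⁴/(8D³N_a) = (79.5×10³)(6.8⁴)/(8·93.0³·4) = 6.604 N/mm
k_B = Gd⁴/(8D³N_a) = (76.8×10³)(1.26⁴)/(8·5.6³·4) = 34.445 N/mm
k_C = Gd⁴/(8D³N_a) = (67.8×10³)(5.5⁴)/(8·70.0³·12) = 1.8841 N/mm
Series: 1/k_eq = 1/6.604 + 1/34.445 + 1/1.8841 = 0.7112; k_eq = 1.4061 N/mm
δ = F/k_eq = 28.2/1.4061 = 20.056 mm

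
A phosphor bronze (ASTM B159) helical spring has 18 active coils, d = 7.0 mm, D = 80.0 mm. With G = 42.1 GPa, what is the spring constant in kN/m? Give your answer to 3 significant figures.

k = Gd⁴/(8D³N_a) = (42.1×10³ × 7.0⁴) / (8 × 80.0³ × 18)
  = 1.01082e+08 / 7.3728e+07 = 1.371 N/mm

1.37 kN/m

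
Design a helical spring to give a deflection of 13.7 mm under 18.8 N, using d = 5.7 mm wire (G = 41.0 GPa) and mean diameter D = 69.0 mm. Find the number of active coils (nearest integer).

12

Required rate k = F/δ = 18.8/13.7 = 1.3723 N/mm
N_a = Gd⁴/(8D³k) = (41.0×10³ × 5.7⁴)/(8 × 69.0³ × 1.3723)
    = 4.32796e+07 / 3.60641e+06 = 12 → 12 coils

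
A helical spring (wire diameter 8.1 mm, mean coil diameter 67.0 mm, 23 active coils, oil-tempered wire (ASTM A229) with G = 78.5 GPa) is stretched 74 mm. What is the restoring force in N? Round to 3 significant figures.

k = Gd⁴/(8D³N_a) = (78.5×10³)(8.1⁴)/(8·67.0³·23) = 6.1062 N/mm
F = k·δ = 6.1062 × 74 = 451.86 N

452 N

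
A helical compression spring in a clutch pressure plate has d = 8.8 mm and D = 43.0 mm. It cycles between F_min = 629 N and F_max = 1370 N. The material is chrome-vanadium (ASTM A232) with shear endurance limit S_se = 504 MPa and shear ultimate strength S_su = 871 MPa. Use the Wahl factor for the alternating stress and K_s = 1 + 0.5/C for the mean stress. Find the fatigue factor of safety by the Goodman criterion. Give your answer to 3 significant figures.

C = D/d = 43.0/8.8 = 4.8864; K_W = (4C−1)/(4C−4)+0.615/C = 1.3188; K_s = 1+0.5/C = 1.1023
F_a = (F_max−F_min)/2 = 370.5 N; F_m = (F_max+F_min)/2 = 999.5 N
τ_a = K_W·8F_aD/(πd³) = 1.3188 × 59.532 = 78.513 MPa
τ_m = K_s·8F_mD/(πd³) = 1.1023 × 160.6 = 177.03 MPa
Goodman: 1/n_f = τ_a/S_se + τ_m/S_su = 78.513/504 + 177.03/871 = 0.15578 + 0.20325 = 0.35903
n_f = 1/0.35903 = 2.785

2.79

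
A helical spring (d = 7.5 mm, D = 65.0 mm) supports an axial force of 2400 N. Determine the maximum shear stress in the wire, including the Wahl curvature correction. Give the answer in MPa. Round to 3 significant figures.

1100 MPa

Spring index C = D/d = 65.0/7.5 = 8.6667
K_W = (4C−1)/(4C−4) + 0.615/C = 33.667/30.667 + 0.0710 = 1.1688
τ₀ = 8FD/(πd³) = 8·2400·65.0/(π·7.5³) = 1.248e+06/1325.4 = 941.63 MPa
τ_max = K·τ₀ = 1.1688 × 941.63 = 1100.6 MPa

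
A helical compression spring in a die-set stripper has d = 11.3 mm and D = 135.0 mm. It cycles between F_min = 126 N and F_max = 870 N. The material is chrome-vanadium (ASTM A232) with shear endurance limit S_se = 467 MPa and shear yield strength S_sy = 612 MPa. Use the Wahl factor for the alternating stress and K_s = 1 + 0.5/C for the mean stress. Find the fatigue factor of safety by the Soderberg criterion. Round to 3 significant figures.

C = D/d = 135.0/11.3 = 11.9469; K_W = (4C−1)/(4C−4)+0.615/C = 1.1200; K_s = 1+0.5/C = 1.0419
F_a = (F_max−F_min)/2 = 372 N; F_m = (F_max+F_min)/2 = 498 N
τ_a = K_W·8F_aD/(πd³) = 1.1200 × 88.63 = 99.265 MPa
τ_m = K_s·8F_mD/(πd³) = 1.0419 × 118.65 = 123.62 MPa
Soderberg: 1/n_f = τ_a/S_se + τ_m/S_sy = 99.265/467 + 123.62/612 = 0.21256 + 0.20199 = 0.41455
n_f = 1/0.41455 = 2.412

2.41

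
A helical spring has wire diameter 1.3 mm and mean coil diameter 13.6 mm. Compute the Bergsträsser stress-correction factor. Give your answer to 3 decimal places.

1.129

C = D/d = 13.6/1.3 = 10.4615
K_B = (4C+2)/(4C−3) = 43.846/38.846 = 1.1287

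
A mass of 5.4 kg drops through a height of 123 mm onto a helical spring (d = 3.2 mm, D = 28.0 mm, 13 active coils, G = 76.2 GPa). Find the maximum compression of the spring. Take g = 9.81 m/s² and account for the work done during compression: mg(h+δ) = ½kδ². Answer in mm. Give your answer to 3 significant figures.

k = Gd⁴/(8D³N_a) = (76.2×10³)(3.2⁴)/(8·28.0³·13) = 3.4998 N/mm
W = mg = 5.4 × 9.81 = 52.974 N
½kδ² − Wδ − Wh = 0 → δ = (W + √(W² + 2kWh))/k
δ = (52.974 + √(2806.2 + 45608.5))/3.4998 = (52.974 + 220.03)/3.4998 = 78.006 mm

78.0 mm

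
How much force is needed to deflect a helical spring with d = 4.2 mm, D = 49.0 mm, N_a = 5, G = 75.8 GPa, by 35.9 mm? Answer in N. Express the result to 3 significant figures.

k = Gd⁴/(8D³N_a) = (75.8×10³)(4.2⁴)/(8·49.0³·5) = 5.0121 N/mm
F = k·δ = 5.0121 × 35.9 = 179.93 N

180 N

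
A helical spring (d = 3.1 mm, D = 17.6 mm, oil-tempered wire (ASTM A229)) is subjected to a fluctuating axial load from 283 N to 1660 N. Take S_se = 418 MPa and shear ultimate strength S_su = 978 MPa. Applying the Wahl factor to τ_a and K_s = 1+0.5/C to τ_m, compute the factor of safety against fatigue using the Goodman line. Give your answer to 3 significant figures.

C = D/d = 17.6/3.1 = 5.6774; K_W = (4C−1)/(4C−4)+0.615/C = 1.2687; K_s = 1+0.5/C = 1.0881
F_a = (F_max−F_min)/2 = 688.5 N; F_m = (F_max+F_min)/2 = 971.5 N
τ_a = K_W·8F_aD/(πd³) = 1.2687 × 1035.8 = 1314.1 MPa
τ_m = K_s·8F_mD/(πd³) = 1.0881 × 1461.5 = 1590.3 MPa
Goodman: 1/n_f = τ_a/S_se + τ_m/S_su = 1314.1/418 + 1590.3/978 = 3.14372 + 1.62603 = 4.7697
n_f = 1/4.7697 = 0.2097

0.210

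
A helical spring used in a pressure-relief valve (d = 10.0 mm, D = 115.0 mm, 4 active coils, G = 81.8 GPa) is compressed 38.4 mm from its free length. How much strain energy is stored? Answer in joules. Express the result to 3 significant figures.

12.4 J

k = Gd⁴/(8D³N_a) = (81.8×10³)(10.0⁴)/(8·115.0³·4) = 16.808 N/mm
U = ½kδ² = 0.5 × 16.808 × 38.4² = 12392 N·mm = 12.392 J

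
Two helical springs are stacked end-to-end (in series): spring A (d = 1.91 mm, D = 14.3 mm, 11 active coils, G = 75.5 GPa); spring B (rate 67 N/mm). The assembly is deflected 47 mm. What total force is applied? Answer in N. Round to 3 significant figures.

173 N

k_A = Gd⁴/(8D³N_a) = (75.5×10³)(1.91⁴)/(8·14.3³·11) = 3.9047 N/mm
Series: 1/k_eq = 1/3.9047 + 1/67 = 0.27103; k_eq = 3.6897 N/mm
F = k_eq·δ = 3.6897·47 = 173.42 N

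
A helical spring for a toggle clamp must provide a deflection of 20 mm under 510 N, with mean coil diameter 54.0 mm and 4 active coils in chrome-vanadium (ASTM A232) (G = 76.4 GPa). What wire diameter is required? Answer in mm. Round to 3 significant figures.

6.40 mm

Required rate k = F/δ = 510/20 = 25.5 N/mm
d = (8D³N_a·k / G)^(1/4) = (8·54.0³·4·25.5 / (76.4×10³))^0.25
  = (1681.8)^0.25 = 6.4039 mm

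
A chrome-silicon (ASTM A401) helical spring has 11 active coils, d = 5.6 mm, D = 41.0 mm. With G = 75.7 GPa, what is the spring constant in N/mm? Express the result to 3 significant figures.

k = Gd⁴/(8D³N_a) = (75.7×10³ × 5.6⁴) / (8 × 41.0³ × 11)
  = 7.44471e+07 / 6.06505e+06 = 12.275 N/mm

12.3 N/mm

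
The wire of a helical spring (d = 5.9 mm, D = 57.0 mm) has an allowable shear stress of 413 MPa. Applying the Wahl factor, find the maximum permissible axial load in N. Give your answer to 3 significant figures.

C = D/d = 57.0/5.9 = 9.6610
K_W = (4C−1)/(4C−4) + 0.615/C = 37.644/34.644 + 0.0637 = 1.1503
τ_max = K·8FD/(πd³) → F_max = τ_allow·πd³/(8DK)
F_max = 413·π·5.9³/(8·57.0·1.1503) = 2.6647e+05/524.52 = 508.04 N

508 N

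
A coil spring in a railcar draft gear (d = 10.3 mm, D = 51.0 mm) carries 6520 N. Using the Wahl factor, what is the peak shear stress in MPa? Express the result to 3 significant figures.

1020 MPa

Spring index C = D/d = 51.0/10.3 = 4.9515
K_W = (4C−1)/(4C−4) + 0.615/C = 18.806/15.806 + 0.1242 = 1.3140
τ₀ = 8FD/(πd³) = 8·6520·51.0/(π·10.3³) = 2.66016e+06/3432.9 = 774.9 MPa
τ_max = K·τ₀ = 1.3140 × 774.9 = 1018.2 MPa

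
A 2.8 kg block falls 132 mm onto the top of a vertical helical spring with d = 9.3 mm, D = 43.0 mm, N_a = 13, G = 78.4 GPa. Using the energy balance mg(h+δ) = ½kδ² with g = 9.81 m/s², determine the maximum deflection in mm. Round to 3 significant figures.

k = Gd⁴/(8D³N_a) = (78.4×10³)(9.3⁴)/(8·43.0³·13) = 70.927 N/mm
W = mg = 2.8 × 9.81 = 27.468 N
½kδ² − Wδ − Wh = 0 → δ = (W + √(W² + 2kWh))/k
δ = (27.468 + √(754.49 + 514328))/70.927 = (27.468 + 717.69)/70.927 = 10.506 mm

10.5 mm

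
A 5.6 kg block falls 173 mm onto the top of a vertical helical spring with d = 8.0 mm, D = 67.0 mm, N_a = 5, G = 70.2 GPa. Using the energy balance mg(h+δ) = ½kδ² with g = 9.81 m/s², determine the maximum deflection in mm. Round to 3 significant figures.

k = Gd⁴/(8D³N_a) = (70.2×10³)(8.0⁴)/(8·67.0³·5) = 23.901 N/mm
W = mg = 5.6 × 9.81 = 54.936 N
½kδ² − Wδ − Wh = 0 → δ = (W + √(W² + 2kWh))/k
δ = (54.936 + √(3018 + 454303))/23.901 = (54.936 + 676.26)/23.901 = 30.593 mm

30.6 mm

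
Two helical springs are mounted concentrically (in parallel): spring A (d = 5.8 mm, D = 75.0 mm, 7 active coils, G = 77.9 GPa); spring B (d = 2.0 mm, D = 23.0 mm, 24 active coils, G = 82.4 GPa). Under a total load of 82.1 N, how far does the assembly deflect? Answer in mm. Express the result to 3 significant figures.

19.1 mm

k_A = Gd⁴/(8D³N_a) = (77.9×10³)(5.8⁴)/(8·75.0³·7) = 3.7314 N/mm
k_B = Gd⁴/(8D³N_a) = (82.4×10³)(2.0⁴)/(8·23.0³·24) = 0.56437 N/mm
Parallel: k_eq = 3.7314 + 0.56437 = 4.2958 N/mm
δ = F/k_eq = 82.1/4.2958 = 19.112 mm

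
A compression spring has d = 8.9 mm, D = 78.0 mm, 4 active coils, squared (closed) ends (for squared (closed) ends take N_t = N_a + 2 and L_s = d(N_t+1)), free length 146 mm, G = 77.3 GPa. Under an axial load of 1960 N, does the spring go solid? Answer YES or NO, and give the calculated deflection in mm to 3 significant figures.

k = Gd⁴/(8D³N_a) = (77.3×10³)(8.9⁴)/(8·78.0³·4) = 31.938 N/mm
N_t = 6; L_s = 8.9·7 = 62.3 mm; δ_solid = L₀ − L_s = 146 − 62.3 = 83.7 mm
δ = F/k = 1960/31.938 = 61.369 mm
δ < δ_solid → spring does not go solid

NO, δ = 61.4 mm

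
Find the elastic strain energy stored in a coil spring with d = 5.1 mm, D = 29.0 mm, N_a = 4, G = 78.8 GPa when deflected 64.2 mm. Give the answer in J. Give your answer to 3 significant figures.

141 J

k = Gd⁴/(8D³N_a) = (78.8×10³)(5.1⁴)/(8·29.0³·4) = 68.307 N/mm
U = ½kδ² = 0.5 × 68.307 × 64.2² = 1.4077e+05 N·mm = 140.77 J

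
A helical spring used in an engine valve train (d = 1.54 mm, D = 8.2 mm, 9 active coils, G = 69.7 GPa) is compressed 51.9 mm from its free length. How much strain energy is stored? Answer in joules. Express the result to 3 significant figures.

k = Gd⁴/(8D³N_a) = (69.7×10³)(1.54⁴)/(8·8.2³·9) = 9.8751 N/mm
U = ½kδ² = 0.5 × 9.8751 × 51.9² = 13300 N·mm = 13.3 J

13.3 J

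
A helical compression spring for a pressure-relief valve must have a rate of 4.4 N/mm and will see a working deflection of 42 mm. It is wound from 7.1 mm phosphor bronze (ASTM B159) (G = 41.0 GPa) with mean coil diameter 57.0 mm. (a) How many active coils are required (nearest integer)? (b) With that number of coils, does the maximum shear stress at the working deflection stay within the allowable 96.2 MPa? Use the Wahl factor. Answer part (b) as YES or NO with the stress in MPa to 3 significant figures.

N_a = Gd⁴/(8D³k) = (41.0×10³)(7.1⁴)/(8·57.0³·4.4) = 15.98 → N_a = 16
Actual rate k = Gd⁴/(8D³·16) = 4.3952 N/mm
Working load F = kδ = 4.3952·42 = 184.6 N
C = 57.0/7.1 = 8.0282; K_W = (4C−1)/(4C−4)+0.615/C = 1.1833
τ_max = K_W·8FD/(πd³) = 1.1833·74.864 = 88.588 MPa
τ_max ≤ 96.2 MPa → acceptable

(a) 16 coils; (b) YES, τ_max = 88.6 MPa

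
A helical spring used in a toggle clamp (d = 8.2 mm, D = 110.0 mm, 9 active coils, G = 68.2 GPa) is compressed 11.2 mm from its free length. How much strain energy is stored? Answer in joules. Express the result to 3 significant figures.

0.202 J

k = Gd⁴/(8D³N_a) = (68.2×10³)(8.2⁴)/(8·110.0³·9) = 3.2176 N/mm
U = ½kδ² = 0.5 × 3.2176 × 11.2² = 201.81 N·mm = 0.20181 J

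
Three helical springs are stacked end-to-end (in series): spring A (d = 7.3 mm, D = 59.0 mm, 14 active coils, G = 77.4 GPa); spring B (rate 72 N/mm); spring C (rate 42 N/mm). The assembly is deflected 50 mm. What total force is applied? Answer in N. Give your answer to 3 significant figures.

k_A = Gd⁴/(8D³N_a) = (77.4×10³)(7.3⁴)/(8·59.0³·14) = 9.5556 N/mm
Series: 1/k_eq = 1/9.5556 + 1/72 + 1/42 = 0.14235; k_eq = 7.025 N/mm
F = k_eq·δ = 7.025·50 = 351.25 N

351 N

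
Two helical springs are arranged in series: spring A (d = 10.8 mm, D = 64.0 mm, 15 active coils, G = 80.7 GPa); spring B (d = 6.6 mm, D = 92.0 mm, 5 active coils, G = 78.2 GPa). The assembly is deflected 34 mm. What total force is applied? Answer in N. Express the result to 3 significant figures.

143 N

k_A = Gd⁴/(8D³N_a) = (80.7×10³)(10.8⁴)/(8·64.0³·15) = 34.902 N/mm
k_B = Gd⁴/(8D³N_a) = (78.2×10³)(6.6⁴)/(8·92.0³·5) = 4.7639 N/mm
Series: 1/k_eq = 1/34.902 + 1/4.7639 = 0.23857; k_eq = 4.1917 N/mm
F = k_eq·δ = 4.1917·34 = 142.52 N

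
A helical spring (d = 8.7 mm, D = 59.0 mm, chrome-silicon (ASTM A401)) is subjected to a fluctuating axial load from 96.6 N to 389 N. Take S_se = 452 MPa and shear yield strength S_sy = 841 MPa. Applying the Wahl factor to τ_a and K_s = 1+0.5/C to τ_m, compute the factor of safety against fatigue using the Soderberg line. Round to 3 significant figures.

C = D/d = 59.0/8.7 = 6.7816; K_W = (4C−1)/(4C−4)+0.615/C = 1.2204; K_s = 1+0.5/C = 1.0737
F_a = (F_max−F_min)/2 = 146.2 N; F_m = (F_max+F_min)/2 = 242.8 N
τ_a = K_W·8F_aD/(πd³) = 1.2204 × 33.357 = 40.709 MPa
τ_m = K_s·8F_mD/(πd³) = 1.0737 × 55.397 = 59.481 MPa
Soderberg: 1/n_f = τ_a/S_se + τ_m/S_sy = 40.709/452 + 59.481/841 = 0.09006 + 0.07073 = 0.16079
n_f = 1/0.16079 = 6.219

6.22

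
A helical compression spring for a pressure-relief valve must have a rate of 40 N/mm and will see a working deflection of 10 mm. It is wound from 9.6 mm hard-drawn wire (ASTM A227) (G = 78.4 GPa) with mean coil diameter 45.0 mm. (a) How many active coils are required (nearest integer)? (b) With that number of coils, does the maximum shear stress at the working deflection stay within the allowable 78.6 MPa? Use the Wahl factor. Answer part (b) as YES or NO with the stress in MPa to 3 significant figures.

N_a = Gd⁴/(8D³k) = (78.4×10³)(9.6⁴)/(8·45.0³·40) = 22.84 → N_a = 23
Actual rate k = Gd⁴/(8D³·23) = 39.714 N/mm
Working load F = kδ = 39.714·10 = 397.14 N
C = 45.0/9.6 = 4.6875; K_W = (4C−1)/(4C−4)+0.615/C = 1.3346
τ_max = K_W·8FD/(πd³) = 1.3346·51.438 = 68.649 MPa
τ_max ≤ 78.6 MPa → acceptable

(a) 23 coils; (b) YES, τ_max = 68.6 MPa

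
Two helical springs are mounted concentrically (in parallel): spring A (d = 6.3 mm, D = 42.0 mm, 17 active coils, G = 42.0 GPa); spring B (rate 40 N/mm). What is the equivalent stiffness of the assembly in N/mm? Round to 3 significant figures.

46.6 N/mm

k_A = Gd⁴/(8D³N_a) = (42.0×10³)(6.3⁴)/(8·42.0³·17) = 6.5664 N/mm
Parallel: k_eq = 6.5664 + 40 = 46.566 N/mm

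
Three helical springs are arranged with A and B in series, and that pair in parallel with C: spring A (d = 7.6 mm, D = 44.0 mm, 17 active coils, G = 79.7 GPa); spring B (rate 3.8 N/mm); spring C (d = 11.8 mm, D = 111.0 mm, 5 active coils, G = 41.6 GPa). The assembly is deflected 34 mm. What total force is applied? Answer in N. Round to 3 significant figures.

612 N

k_A = Gd⁴/(8D³N_a) = (79.7×10³)(7.6⁴)/(8·44.0³·17) = 22.952 N/mm
k_C = Gd⁴/(8D³N_a) = (41.6×10³)(11.8⁴)/(8·111.0³·5) = 14.743 N/mm
Springs A,B series: k_AB = 1/(1/22.952+1/3.8) = 3.2602 N/mm; parallel with C: k_eq = 3.2602+14.743 = 18.003 N/mm
F = k_eq·δ = 18.003·34 = 612.12 N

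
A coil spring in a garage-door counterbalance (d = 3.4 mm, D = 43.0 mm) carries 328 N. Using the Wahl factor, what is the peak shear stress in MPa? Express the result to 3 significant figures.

1020 MPa

Spring index C = D/d = 43.0/3.4 = 12.6471
K_W = (4C−1)/(4C−4) + 0.615/C = 49.588/46.588 + 0.0486 = 1.1130
τ₀ = 8FD/(πd³) = 8·328·43.0/(π·3.4³) = 112832/123.48 = 913.79 MPa
τ_max = K·τ₀ = 1.1130 × 913.79 = 1017.1 MPa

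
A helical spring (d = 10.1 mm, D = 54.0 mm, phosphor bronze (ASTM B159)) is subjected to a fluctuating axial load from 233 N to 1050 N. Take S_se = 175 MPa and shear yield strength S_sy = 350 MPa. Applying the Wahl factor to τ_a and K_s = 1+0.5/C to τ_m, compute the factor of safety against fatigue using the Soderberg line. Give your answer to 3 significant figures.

C = D/d = 54.0/10.1 = 5.3465; K_W = (4C−1)/(4C−4)+0.615/C = 1.2876; K_s = 1+0.5/C = 1.0935
F_a = (F_max−F_min)/2 = 408.5 N; F_m = (F_max+F_min)/2 = 641.5 N
τ_a = K_W·8F_aD/(πd³) = 1.2876 × 54.521 = 70.2 MPa
τ_m = K_s·8F_mD/(πd³) = 1.0935 × 85.618 = 93.625 MPa
Soderberg: 1/n_f = τ_a/S_se + τ_m/S_sy = 70.2/175 + 93.625/350 = 0.40114 + 0.26750 = 0.66864
n_f = 1/0.66864 = 1.496

1.50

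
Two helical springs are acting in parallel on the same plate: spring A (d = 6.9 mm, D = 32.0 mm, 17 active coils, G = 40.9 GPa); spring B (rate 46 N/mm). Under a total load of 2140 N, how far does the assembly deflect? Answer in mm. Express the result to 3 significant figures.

k_A = Gd⁴/(8D³N_a) = (40.9×10³)(6.9⁴)/(8·32.0³·17) = 20.803 N/mm
Parallel: k_eq = 20.803 + 46 = 66.803 N/mm
δ = F/k_eq = 2140/66.803 = 32.034 mm

32.0 mm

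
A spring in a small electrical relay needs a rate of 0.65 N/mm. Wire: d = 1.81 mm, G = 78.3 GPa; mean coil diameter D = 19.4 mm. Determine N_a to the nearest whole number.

N_a = Gd⁴/(8D³k) = (78.3×10³ × 1.81⁴)/(8 × 19.4³ × 0.65)
    = 840381 / 37967.2 = 22.13 → 22 coils

22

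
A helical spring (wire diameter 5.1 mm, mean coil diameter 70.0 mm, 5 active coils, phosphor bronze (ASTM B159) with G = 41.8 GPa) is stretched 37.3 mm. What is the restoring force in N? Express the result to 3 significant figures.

k = Gd⁴/(8D³N_a) = (41.8×10³)(5.1⁴)/(8·70.0³·5) = 2.0611 N/mm
F = k·δ = 2.0611 × 37.3 = 76.88 N

76.9 N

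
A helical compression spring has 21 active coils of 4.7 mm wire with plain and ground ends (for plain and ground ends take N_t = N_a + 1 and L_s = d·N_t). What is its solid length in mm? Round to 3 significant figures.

plain and ground ends: N_t = N_a + 1 = 21 + 1 = 22
L_s = d·N_t = 4.7 × 22 = 103.4 mm

103 mm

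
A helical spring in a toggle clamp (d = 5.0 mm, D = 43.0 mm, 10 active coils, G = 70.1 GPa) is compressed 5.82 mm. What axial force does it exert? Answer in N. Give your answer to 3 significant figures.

40.1 N

k = Gd⁴/(8D³N_a) = (70.1×10³)(5.0⁴)/(8·43.0³·10) = 6.8882 N/mm
F = k·δ = 6.8882 × 5.82 = 40.089 N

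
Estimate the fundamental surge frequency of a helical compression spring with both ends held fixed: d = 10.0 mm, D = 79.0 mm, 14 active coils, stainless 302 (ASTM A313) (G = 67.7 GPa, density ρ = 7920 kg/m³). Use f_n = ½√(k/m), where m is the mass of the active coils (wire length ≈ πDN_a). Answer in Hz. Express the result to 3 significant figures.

k = Gd⁴/(8D³N_a) = (67.7×10³)(10.0⁴)/(8·79.0³·14) = 12.26 N/mm = 12260 N/m
Wire length L = πDN_a = π·79.0·14 = 3474.6 mm
m = ρ·(πd²/4)·L = 7920 × 78.54×10⁻⁶ m² × 3.4746 m = 2.1613 kg
f_n = ½√(k/m) = 0.5·√(12260/2.1613) = 0.5·√(5672.4) = 37.658 Hz

37.7 Hz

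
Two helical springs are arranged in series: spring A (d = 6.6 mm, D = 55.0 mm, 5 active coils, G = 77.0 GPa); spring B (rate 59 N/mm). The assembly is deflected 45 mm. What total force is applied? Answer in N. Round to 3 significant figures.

720 N

k_A = Gd⁴/(8D³N_a) = (77.0×10³)(6.6⁴)/(8·55.0³·5) = 21.954 N/mm
Series: 1/k_eq = 1/21.954 + 1/59 = 0.062498; k_eq = 16 N/mm
F = k_eq·δ = 16·45 = 720.02 N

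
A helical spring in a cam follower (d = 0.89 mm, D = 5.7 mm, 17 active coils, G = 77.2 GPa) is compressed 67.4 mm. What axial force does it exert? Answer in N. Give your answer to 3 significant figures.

k = Gd⁴/(8D³N_a) = (77.2×10³)(0.89⁴)/(8·5.7³·17) = 1.9232 N/mm
F = k·δ = 1.9232 × 67.4 = 129.62 N

130 N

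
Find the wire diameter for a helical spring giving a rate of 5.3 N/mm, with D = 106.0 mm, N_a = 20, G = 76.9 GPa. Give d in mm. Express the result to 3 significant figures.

10.7 mm

d = (8D³N_a·k / G)^(1/4) = (8·106.0³·20·5.3 / (76.9×10³))^0.25
  = (13134)^0.25 = 10.7052 mm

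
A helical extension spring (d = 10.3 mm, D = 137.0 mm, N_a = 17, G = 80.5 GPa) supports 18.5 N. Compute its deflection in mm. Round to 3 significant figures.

7.14 mm

k = Gd⁴/(8D³N_a) = (80.5×10³)(10.3⁴)/(8·137.0³·17) = 2.5909 N/mm
δ = F/k = 18.5 / 2.5909 = 7.1405 mm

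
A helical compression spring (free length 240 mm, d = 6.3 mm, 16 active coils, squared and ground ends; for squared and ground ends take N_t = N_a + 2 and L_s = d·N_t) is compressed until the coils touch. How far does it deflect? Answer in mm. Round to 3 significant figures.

127 mm

N_t = 18; L_s = 6.3·18 = 113.4 mm
δ_solid = L₀ − L_s = 240 − 113.4 = 126.6 mm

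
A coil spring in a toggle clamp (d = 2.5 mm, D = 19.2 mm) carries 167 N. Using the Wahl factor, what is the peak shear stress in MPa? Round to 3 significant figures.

Spring index C = D/d = 19.2/2.5 = 7.6800
K_W = (4C−1)/(4C−4) + 0.615/C = 29.720/26.720 + 0.0801 = 1.1924
τ₀ = 8FD/(πd³) = 8·167·19.2/(π·2.5³) = 25651.2/49.087 = 522.56 MPa
τ_max = K·τ₀ = 1.1924 × 522.56 = 623.08 MPa

623 MPa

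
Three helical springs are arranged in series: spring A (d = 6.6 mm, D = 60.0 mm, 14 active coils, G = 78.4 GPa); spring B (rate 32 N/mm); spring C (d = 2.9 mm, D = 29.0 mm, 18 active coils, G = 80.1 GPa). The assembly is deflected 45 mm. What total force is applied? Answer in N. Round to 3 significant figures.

55.3 N

k_A = Gd⁴/(8D³N_a) = (78.4×10³)(6.6⁴)/(8·60.0³·14) = 6.1492 N/mm
k_C = Gd⁴/(8D³N_a) = (80.1×10³)(2.9⁴)/(8·29.0³·18) = 1.6131 N/mm
Series: 1/k_eq = 1/6.1492 + 1/32 + 1/1.6131 = 0.81379; k_eq = 1.2288 N/mm
F = k_eq·δ = 1.2288·45 = 55.297 N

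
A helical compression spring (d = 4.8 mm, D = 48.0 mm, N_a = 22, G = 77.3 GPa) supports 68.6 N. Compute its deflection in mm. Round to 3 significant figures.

32.5 mm

k = Gd⁴/(8D³N_a) = (77.3×10³)(4.8⁴)/(8·48.0³·22) = 2.1082 N/mm
δ = F/k = 68.6 / 2.1082 = 32.54 mm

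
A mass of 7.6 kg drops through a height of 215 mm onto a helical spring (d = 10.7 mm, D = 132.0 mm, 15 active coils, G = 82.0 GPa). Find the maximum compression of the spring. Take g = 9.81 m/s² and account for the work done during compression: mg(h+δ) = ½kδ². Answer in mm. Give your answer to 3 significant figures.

k = Gd⁴/(8D³N_a) = (82.0×10³)(10.7⁴)/(8·132.0³·15) = 3.8944 N/mm
W = mg = 7.6 × 9.81 = 74.556 N
½kδ² − Wδ − Wh = 0 → δ = (W + √(W² + 2kWh))/k
δ = (74.556 + √(5558.6 + 124852))/3.8944 = (74.556 + 361.12)/3.8944 = 111.87 mm

112 mm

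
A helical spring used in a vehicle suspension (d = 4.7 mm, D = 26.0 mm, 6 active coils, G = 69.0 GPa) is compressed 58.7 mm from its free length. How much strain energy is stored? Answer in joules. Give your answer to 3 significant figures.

68.8 J

k = Gd⁴/(8D³N_a) = (69.0×10³)(4.7⁴)/(8·26.0³·6) = 39.91 N/mm
U = ½kδ² = 0.5 × 39.91 × 58.7² = 68758 N·mm = 68.758 J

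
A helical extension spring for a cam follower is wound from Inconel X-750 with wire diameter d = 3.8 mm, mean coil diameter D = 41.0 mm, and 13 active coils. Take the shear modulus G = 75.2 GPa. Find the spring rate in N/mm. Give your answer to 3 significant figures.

k = Gd⁴/(8D³N_a) = (75.2×10³ × 3.8⁴) / (8 × 41.0³ × 13)
  = 1.56802e+07 / 7.16778e+06 = 2.1876 N/mm

2.19 N/mm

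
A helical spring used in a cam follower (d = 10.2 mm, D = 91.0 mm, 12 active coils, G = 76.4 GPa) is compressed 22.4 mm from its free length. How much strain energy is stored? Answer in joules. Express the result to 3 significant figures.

2.87 J

k = Gd⁴/(8D³N_a) = (76.4×10³)(10.2⁴)/(8·91.0³·12) = 11.431 N/mm
U = ½kδ² = 0.5 × 11.431 × 22.4² = 2867.9 N·mm = 2.8679 J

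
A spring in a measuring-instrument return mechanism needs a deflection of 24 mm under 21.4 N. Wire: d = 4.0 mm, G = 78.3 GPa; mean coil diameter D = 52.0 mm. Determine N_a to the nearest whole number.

20

Required rate k = F/δ = 21.4/24 = 0.89167 N/mm
N_a = Gd⁴/(8D³k) = (78.3×10³ × 4.0⁴)/(8 × 52.0³ × 0.89167)
    = 2.00448e+07 / 1.003e+06 = 19.98 → 20 coils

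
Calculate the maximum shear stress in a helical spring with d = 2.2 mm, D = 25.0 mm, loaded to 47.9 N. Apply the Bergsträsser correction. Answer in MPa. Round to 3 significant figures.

Spring index C = D/d = 25.0/2.2 = 11.3636
K_B = (4C+2)/(4C−3) = 47.455/42.455 = 1.1178
τ₀ = 8FD/(πd³) = 8·47.9·25.0/(π·2.2³) = 9580/33.452 = 286.38 MPa
τ_max = K·τ₀ = 1.1178 × 286.38 = 320.11 MPa

320 MPa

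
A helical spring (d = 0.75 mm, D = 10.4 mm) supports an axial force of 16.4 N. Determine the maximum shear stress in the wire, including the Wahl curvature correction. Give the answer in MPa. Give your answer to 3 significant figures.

1140 MPa

Spring index C = D/d = 10.4/0.75 = 13.8667
K_W = (4C−1)/(4C−4) + 0.615/C = 54.467/51.467 + 0.0444 = 1.1026
τ₀ = 8FD/(πd³) = 8·16.4·10.4/(π·0.75³) = 1364.48/1.3254 = 1029.5 MPa
τ_max = K·τ₀ = 1.1026 × 1029.5 = 1135.2 MPa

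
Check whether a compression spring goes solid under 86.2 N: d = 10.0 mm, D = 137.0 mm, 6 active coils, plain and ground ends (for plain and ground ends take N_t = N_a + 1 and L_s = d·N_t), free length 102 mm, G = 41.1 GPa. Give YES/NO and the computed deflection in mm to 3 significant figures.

NO, δ = 25.9 mm

k = Gd⁴/(8D³N_a) = (41.1×10³)(10.0⁴)/(8·137.0³·6) = 3.33 N/mm
N_t = 7; L_s = 10.0·7 = 70 mm; δ_solid = L₀ − L_s = 102 − 70 = 32 mm
δ = F/k = 86.2/3.33 = 25.886 mm
δ < δ_solid → spring does not go solid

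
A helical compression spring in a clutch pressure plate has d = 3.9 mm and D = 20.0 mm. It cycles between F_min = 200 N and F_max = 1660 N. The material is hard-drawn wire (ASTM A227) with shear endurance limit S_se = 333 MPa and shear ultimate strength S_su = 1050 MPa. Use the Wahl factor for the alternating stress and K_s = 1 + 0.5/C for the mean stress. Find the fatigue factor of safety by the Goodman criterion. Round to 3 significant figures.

0.304

C = D/d = 20.0/3.9 = 5.1282; K_W = (4C−1)/(4C−4)+0.615/C = 1.3016; K_s = 1+0.5/C = 1.0975
F_a = (F_max−F_min)/2 = 730 N; F_m = (F_max+F_min)/2 = 930 N
τ_a = K_W·8F_aD/(πd³) = 1.3016 × 626.76 = 815.79 MPa
τ_m = K_s·8F_mD/(πd³) = 1.0975 × 798.47 = 876.32 MPa
Goodman: 1/n_f = τ_a/S_se + τ_m/S_su = 815.79/333 + 876.32/1050 = 2.44981 + 0.83459 = 3.2844
n_f = 1/3.2844 = 0.3045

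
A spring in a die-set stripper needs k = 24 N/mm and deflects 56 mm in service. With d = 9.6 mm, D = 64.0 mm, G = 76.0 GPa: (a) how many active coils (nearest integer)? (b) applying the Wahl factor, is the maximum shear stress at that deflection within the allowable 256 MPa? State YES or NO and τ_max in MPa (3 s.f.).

N_a = Gd⁴/(8D³k) = (76.0×10³)(9.6⁴)/(8·64.0³·24) = 12.83 → N_a = 13
Actual rate k = Gd⁴/(8D³·13) = 23.677 N/mm
Working load F = kδ = 23.677·56 = 1325.9 N
C = 64.0/9.6 = 6.6667; K_W = (4C−1)/(4C−4)+0.615/C = 1.2246
τ_max = K_W·8FD/(πd³) = 1.2246·244.24 = 299.1 MPa
τ_max > 256 MPa → exceeds allowable

(a) 13 coils; (b) NO, τ_max = 299 MPa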